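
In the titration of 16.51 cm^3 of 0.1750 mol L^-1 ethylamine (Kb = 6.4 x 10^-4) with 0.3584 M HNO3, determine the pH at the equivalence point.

5.87

n(C2H5NH2) = 0.1750 x 0.01651 = 0.002889 mol; V(HNO3) at equivalence = 0.002889/0.3584 = 0.008062 L.
At equivalence the base is fully converted to C2H5NH3+; total volume = 0.02457 L, so [C2H5NH3+] = 0.002889/0.02457 = 0.1176 M.
Ka(C2H5NH3+) = Kw/Kb = 1.0e-14 / 6.4 x 10^-4 = 1.56e-11.
[H^+] = sqrt(Ka x [C2H5NH3+]) = sqrt(1.56e-11 x 0.1176) = 1.36e-6 M.
pH = -log(1.36e-6) = 5.87.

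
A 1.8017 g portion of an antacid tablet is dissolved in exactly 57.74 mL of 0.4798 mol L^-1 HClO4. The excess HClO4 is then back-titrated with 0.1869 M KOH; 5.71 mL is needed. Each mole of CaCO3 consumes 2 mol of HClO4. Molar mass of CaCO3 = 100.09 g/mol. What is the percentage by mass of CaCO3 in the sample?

74.0%

Total n(HClO4) added = 0.4798 x 0.05774 = 0.02770 mol.
n(KOH) used = 0.1869 x 0.005710 = 0.001067 mol, which equals the excess n(HClO4).
So n(HClO4) consumed by the sample = 0.02770 - 0.001067 = 0.02664 mol.
n(CaCO3) = 0.02664 / 2 = 0.01332 mol.
mass CaCO3 = 0.01332 x 100.09 = 1.333 g, so %CaCO3 = 1.333/1.8017 x 100 = 74.0%.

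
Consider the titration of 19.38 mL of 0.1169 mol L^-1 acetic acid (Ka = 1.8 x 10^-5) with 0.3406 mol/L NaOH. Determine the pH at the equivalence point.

8.84

n(CH3COOH) = 0.1169 x 0.01938 = 0.002266 mol; V(NaOH) at equivalence = 0.002266/0.3406 = 0.006652 L.
At equivalence all the acid is converted to CH3COO-; total volume = 0.01938 + 0.006652 = 0.02603 L, so [CH3COO-] = 0.002266/0.02603 = 0.08703 M.
Kb = Kw/Ka = 1.0e-14 / 1.8 x 10^-5 = 5.56e-10.
[OH^-] = sqrt(Kb x [CH3COO-]) = sqrt(5.56e-10 x 0.08703) = 6.95e-6 M.
pOH = 5.16, so pH = 14.00 - 5.16 = 8.84.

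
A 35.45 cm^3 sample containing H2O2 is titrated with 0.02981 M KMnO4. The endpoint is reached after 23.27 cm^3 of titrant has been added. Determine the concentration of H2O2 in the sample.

0.0489 M

n(KMnO4) = 0.02981 x 0.02327 = 0.0006937 mol.
From the balanced equation, 2 mol KMnO4 reacts with 5 mol H2O2, so n(H2O2) = 0.0006937 x 5/2 = 0.001734 mol.
[H2O2] = 0.001734 / 0.03545 L = 0.0489 M.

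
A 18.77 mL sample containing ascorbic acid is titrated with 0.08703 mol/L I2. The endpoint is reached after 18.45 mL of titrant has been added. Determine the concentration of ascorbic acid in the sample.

0.0855 M

n(I2) = 0.08703 x 0.01845 = 0.001606 mol.
From the balanced equation, 1 mol I2 reacts with 1 mol ascorbic acid, so n(ascorbic acid) = 0.001606 x 1/1 = 0.001606 mol.
[ascorbic acid] = 0.001606 / 0.01877 L = 0.0855 M.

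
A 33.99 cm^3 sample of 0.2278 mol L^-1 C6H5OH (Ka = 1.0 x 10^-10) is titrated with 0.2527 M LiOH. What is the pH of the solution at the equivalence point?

11.54

n(C6H5OH) = 0.2278 x 0.03399 = 0.007743 mol; V(LiOH) at equivalence = 0.007743/0.2527 = 0.03064 L.
At equivalence all the acid is converted to C6H5O-; total volume = 0.03399 + 0.03064 = 0.06463 L, so [C6H5O-] = 0.007743/0.06463 = 0.1198 M.
Kb = Kw/Ka = 1.0e-14 / 1.0 x 10^-10 = 0.000100.
[OH^-] = sqrt(Kb x [C6H5O-]) = sqrt(0.000100 x 0.1198) = 0.00346 M.
pOH = 2.46, so pH = 14.00 - 2.46 = 11.54.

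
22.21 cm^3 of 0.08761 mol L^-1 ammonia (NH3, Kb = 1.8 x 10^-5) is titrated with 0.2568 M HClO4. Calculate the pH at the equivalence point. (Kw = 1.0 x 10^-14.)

5.22

n(NH3) = 0.08761 x 0.02221 = 0.001946 mol; V(HClO4) at equivalence = 0.001946/0.2568 = 0.007577 L.
At equivalence the base is fully converted to NH4+; total volume = 0.02979 L, so [NH4+] = 0.001946/0.02979 = 0.06532 M.
Ka(NH4+) = Kw/Kb = 1.0e-14 / 1.8 x 10^-5 = 5.56e-10.
[H^+] = sqrt(Ka x [NH4+]) = sqrt(5.56e-10 x 0.06532) = 6.02e-6 M.
pH = -log(6.02e-6) = 5.22.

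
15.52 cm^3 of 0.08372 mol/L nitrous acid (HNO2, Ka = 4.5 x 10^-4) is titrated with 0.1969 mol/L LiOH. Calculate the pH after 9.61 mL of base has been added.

12.37

n(acid) = 0.08372 x 0.01552 = 0.001299 mol; n(LiOH) added = 0.1969 x 0.009610 = 0.001892 mol.
Base is in excess by 0.001892 - 0.001299 = 0.0005929 mol in a total volume of 0.02513 L.
[OH^-] = 0.0005929/0.02513 = 0.02359 M, so pOH = 1.63 and pH = 14.00 - 1.63 = 12.37.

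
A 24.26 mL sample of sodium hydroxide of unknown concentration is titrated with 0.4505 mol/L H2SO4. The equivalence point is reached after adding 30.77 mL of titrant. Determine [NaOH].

n(H2SO4) delivered = 0.4505 x 0.03077 = 0.01386 mol.
The reaction is 2 NaOH + 1 H2SO4, so n(NaOH) = 0.01386 x 2/1 = 0.02772 mol.
[NaOH] = 0.02772 mol / 0.02426 L = 1.14 M.

1.14 M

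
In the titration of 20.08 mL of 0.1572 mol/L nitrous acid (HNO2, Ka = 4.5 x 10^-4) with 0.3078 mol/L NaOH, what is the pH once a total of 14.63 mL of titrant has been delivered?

12.59

n(acid) = 0.1572 x 0.02008 = 0.003157 mol; n(NaOH) added = 0.3078 x 0.01463 = 0.004503 mol.
Base is in excess by 0.004503 - 0.003157 = 0.001347 mol in a total volume of 0.03471 L.
[OH^-] = 0.001347/0.03471 = 0.03879 M, so pOH = 1.41 and pH = 14.00 - 1.41 = 12.59.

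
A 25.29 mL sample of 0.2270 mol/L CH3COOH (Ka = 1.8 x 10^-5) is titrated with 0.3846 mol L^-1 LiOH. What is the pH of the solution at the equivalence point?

8.95

n(CH3COOH) = 0.2270 x 0.02529 = 0.005741 mol; V(LiOH) at equivalence = 0.005741/0.3846 = 0.01493 L.
At equivalence all the acid is converted to CH3COO-; total volume = 0.02529 + 0.01493 = 0.04022 L, so [CH3COO-] = 0.005741/0.04022 = 0.1427 M.
Kb = Kw/Ka = 1.0e-14 / 1.8 x 10^-5 = 5.56e-10.
[OH^-] = sqrt(Kb x [CH3COO-]) = sqrt(5.56e-10 x 0.1427) = 8.91e-6 M.
pOH = 5.05, so pH = 14.00 - 5.05 = 8.95.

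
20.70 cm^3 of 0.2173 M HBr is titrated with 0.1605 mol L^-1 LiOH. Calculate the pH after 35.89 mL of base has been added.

12.35

n(acid) = 0.2173 x 0.02070 = 0.004498 mol; n(LiOH) added = 0.1605 x 0.03589 = 0.005760 mol.
Base is in excess by 0.005760 - 0.004498 = 0.001262 mol in a total volume of 0.05659 L.
[OH^-] = 0.001262/0.05659 = 0.02230 M, so pOH = 1.65 and pH = 14.00 - 1.65 = 12.35.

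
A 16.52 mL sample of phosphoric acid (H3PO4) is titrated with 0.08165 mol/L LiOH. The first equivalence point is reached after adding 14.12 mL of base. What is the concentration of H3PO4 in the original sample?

0.0698 M

n(LiOH) = 0.08165 x 0.01412 = 0.001153 mol.
At the first equivalence point, 1 mol OH^- react per mol H3PO4, so n(H3PO4) = 0.001153 / 1 = 0.001153 mol.
[H3PO4] = 0.001153 / 0.01652 L = 0.0698 M.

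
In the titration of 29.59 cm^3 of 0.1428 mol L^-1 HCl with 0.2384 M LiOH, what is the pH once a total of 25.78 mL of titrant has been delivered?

n(acid) = 0.1428 x 0.02959 = 0.004225 mol; n(LiOH) added = 0.2384 x 0.02578 = 0.006146 mol.
Base is in excess by 0.006146 - 0.004225 = 0.001920 mol in a total volume of 0.05537 L.
[OH^-] = 0.001920/0.05537 = 0.03468 M, so pOH = 1.46 and pH = 14.00 - 1.46 = 12.54.

12.54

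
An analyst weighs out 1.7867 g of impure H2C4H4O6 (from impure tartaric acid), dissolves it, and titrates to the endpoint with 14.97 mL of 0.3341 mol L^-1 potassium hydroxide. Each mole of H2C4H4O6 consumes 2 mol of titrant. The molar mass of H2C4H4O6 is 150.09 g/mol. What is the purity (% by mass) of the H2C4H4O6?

21.0%

n(KOH) = 0.3341 x 0.01497 = 0.005001 mol.
n(H2C4H4O6) = 0.005001 / 2 = 0.002501 mol.
mass of H2C4H4O6 = 0.002501 x 150.09 = 0.3753 g.
% purity = 0.3753 / 1.7867 x 100 = 21.0%.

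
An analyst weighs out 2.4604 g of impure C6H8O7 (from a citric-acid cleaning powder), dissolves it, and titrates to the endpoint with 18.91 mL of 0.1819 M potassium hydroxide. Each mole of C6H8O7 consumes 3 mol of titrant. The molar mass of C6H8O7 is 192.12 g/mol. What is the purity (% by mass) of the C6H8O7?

n(KOH) = 0.1819 x 0.01891 = 0.003440 mol.
n(C6H8O7) = 0.003440 / 3 = 0.001147 mol.
mass of C6H8O7 = 0.001147 x 192.12 = 0.2203 g.
% purity = 0.2203 / 2.4604 x 100 = 8.95%.

8.95%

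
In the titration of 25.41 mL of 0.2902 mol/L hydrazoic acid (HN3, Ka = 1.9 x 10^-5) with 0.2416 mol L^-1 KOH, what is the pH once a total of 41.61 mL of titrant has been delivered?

12.60

n(acid) = 0.2902 x 0.02541 = 0.007374 mol; n(KOH) added = 0.2416 x 0.04161 = 0.01005 mol.
Base is in excess by 0.01005 - 0.007374 = 0.002679 mol in a total volume of 0.06702 L.
[OH^-] = 0.002679/0.06702 = 0.03997 M, so pOH = 1.40 and pH = 14.00 - 1.40 = 12.60.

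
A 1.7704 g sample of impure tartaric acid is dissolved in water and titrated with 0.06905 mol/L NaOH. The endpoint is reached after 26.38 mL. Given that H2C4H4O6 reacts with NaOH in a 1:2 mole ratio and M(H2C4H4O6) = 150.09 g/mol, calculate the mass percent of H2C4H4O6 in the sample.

7.72%

n(NaOH) = 0.06905 x 0.02638 = 0.001822 mol.
n(H2C4H4O6) = 0.001822 / 2 = 0.0009108 mol.
mass of H2C4H4O6 = 0.0009108 x 150.09 = 0.1367 g.
% purity = 0.1367 / 1.7704 x 100 = 7.72%.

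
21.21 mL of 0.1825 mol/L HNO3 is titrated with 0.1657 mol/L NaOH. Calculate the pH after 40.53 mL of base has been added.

12.66

n(acid) = 0.1825 x 0.02121 = 0.003871 mol; n(NaOH) added = 0.1657 x 0.04053 = 0.006716 mol.
Base is in excess by 0.006716 - 0.003871 = 0.002845 mol in a total volume of 0.06174 L.
[OH^-] = 0.002845/0.06174 = 0.04608 M, so pOH = 1.34 and pH = 14.00 - 1.34 = 12.66.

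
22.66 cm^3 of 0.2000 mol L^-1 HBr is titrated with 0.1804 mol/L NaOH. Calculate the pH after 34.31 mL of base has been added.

12.46

n(acid) = 0.2000 x 0.02266 = 0.004532 mol; n(NaOH) added = 0.1804 x 0.03431 = 0.006190 mol.
Base is in excess by 0.006190 - 0.004532 = 0.001658 mol in a total volume of 0.05697 L.
[OH^-] = 0.001658/0.05697 = 0.02909 M, so pOH = 1.54 and pH = 14.00 - 1.54 = 12.46.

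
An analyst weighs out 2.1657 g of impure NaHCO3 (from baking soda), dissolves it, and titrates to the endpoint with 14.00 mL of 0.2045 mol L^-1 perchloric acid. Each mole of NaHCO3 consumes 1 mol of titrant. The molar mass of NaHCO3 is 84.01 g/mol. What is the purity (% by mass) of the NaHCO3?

11.1%

n(HClO4) = 0.2045 x 0.01400 = 0.002863 mol.
n(NaHCO3) = 0.002863 / 1 = 0.002863 mol.
mass of NaHCO3 = 0.002863 x 84.01 = 0.2405 g.
% purity = 0.2405 / 2.1657 x 100 = 11.1%.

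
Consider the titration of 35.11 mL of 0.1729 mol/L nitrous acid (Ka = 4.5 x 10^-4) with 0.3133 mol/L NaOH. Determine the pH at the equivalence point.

n(HNO2) = 0.1729 x 0.03511 = 0.006071 mol; V(NaOH) at equivalence = 0.006071/0.3133 = 0.01938 L.
At equivalence all the acid is converted to NO2-; total volume = 0.03511 + 0.01938 = 0.05449 L, so [NO2-] = 0.006071/0.05449 = 0.1114 M.
Kb = Kw/Ka = 1.0e-14 / 4.5 x 10^-4 = 2.22e-11.
[OH^-] = sqrt(Kb x [NO2-]) = sqrt(2.22e-11 x 0.1114) = 1.57e-6 M.
pOH = 5.80, so pH = 14.00 - 5.80 = 8.20.

8.20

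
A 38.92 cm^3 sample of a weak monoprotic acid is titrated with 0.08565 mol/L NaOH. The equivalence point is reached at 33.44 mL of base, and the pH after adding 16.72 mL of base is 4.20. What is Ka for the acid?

6.3 x 10^-5

16.72 mL is half of the equivalence volume, so this is the half-equivalence point where [HA] = [A^-].
At half-equivalence pH = pKa, so pKa = 4.20.
Ka = 10^(-4.20) = 6.3 x 10^-5.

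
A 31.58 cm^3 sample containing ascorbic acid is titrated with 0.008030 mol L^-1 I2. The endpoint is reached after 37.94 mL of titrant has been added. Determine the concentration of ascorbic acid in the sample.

n(I2) = 0.008030 x 0.03794 = 0.0003047 mol.
From the balanced equation, 1 mol I2 reacts with 1 mol ascorbic acid, so n(ascorbic acid) = 0.0003047 x 1/1 = 0.0003047 mol.
[ascorbic acid] = 0.0003047 / 0.03158 L = 0.00965 M.

0.00965 M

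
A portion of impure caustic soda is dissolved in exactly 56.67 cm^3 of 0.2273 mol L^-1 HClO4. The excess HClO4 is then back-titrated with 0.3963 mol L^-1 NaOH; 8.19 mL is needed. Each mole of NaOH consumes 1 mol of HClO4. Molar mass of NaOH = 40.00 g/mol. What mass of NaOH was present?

Total n(HClO4) added = 0.2273 x 0.05667 = 0.01288 mol.
n(NaOH) used = 0.3963 x 0.008190 = 0.003246 mol, which equals the excess n(HClO4).
So n(HClO4) consumed by the sample = 0.01288 - 0.003246 = 0.009635 mol.
n(NaOH) = 0.009635 / 1 = 0.009635 mol.
mass = 0.009635 mol x 40.00 g/mol = 0.385 g.

0.385 g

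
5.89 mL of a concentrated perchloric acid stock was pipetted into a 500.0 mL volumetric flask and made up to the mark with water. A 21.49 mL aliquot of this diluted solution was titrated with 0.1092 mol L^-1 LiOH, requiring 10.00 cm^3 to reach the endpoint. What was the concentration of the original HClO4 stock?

4.31 M

n(LiOH) = 0.1092 x 0.01000 = 0.001092 mol.
n(HClO4) in the aliquot = 0.001092 mol.
[diluted HClO4] = 0.001092 / 0.02149 = 0.05081 M.
Dilution factor = 500.0/5.890 = 84.89, so [stock] = 0.05081 x 84.89 = 4.31 M.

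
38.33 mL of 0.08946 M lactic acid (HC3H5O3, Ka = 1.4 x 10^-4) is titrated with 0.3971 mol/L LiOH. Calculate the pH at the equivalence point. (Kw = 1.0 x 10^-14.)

8.36

n(HC3H5O3) = 0.08946 x 0.03833 = 0.003429 mol; V(LiOH) at equivalence = 0.003429/0.3971 = 0.008635 L.
At equivalence all the acid is converted to C3H5O3-; total volume = 0.03833 + 0.008635 = 0.04697 L, so [C3H5O3-] = 0.003429/0.04697 = 0.07301 M.
Kb = Kw/Ka = 1.0e-14 / 1.4 x 10^-4 = 7.14e-11.
[OH^-] = sqrt(Kb x [C3H5O3-]) = sqrt(7.14e-11 x 0.07301) = 2.28e-6 M.
pOH = 5.64, so pH = 14.00 - 5.64 = 8.36.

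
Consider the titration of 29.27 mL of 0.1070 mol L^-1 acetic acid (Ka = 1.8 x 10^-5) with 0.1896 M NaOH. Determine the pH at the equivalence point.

8.79

n(CH3COOH) = 0.1070 x 0.02927 = 0.003132 mol; V(NaOH) at equivalence = 0.003132/0.1896 = 0.01652 L.
At equivalence all the acid is converted to CH3COO-; total volume = 0.02927 + 0.01652 = 0.04579 L, so [CH3COO-] = 0.003132/0.04579 = 0.06840 M.
Kb = Kw/Ka = 1.0e-14 / 1.8 x 10^-5 = 5.56e-10.
[OH^-] = sqrt(Kb x [CH3COO-]) = sqrt(5.56e-10 x 0.06840) = 6.16e-6 M.
pOH = 5.21, so pH = 14.00 - 5.21 = 8.79.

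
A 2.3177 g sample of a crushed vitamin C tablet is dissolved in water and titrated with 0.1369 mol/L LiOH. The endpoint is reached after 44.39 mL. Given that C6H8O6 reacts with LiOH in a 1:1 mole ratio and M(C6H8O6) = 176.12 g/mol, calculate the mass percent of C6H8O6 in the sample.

46.2%

n(LiOH) = 0.1369 x 0.04439 = 0.006077 mol.
n(C6H8O6) = 0.006077 / 1 = 0.006077 mol.
mass of C6H8O6 = 0.006077 x 176.12 = 1.070 g.
% purity = 1.070 / 2.3177 x 100 = 46.2%.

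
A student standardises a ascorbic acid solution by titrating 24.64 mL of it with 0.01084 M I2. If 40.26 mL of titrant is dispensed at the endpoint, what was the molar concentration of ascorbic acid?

n(I2) = 0.01084 x 0.04026 = 0.0004364 mol.
From the balanced equation, 1 mol I2 reacts with 1 mol ascorbic acid, so n(ascorbic acid) = 0.0004364 x 1/1 = 0.0004364 mol.
[ascorbic acid] = 0.0004364 / 0.02464 L = 0.0177 M.

0.0177 M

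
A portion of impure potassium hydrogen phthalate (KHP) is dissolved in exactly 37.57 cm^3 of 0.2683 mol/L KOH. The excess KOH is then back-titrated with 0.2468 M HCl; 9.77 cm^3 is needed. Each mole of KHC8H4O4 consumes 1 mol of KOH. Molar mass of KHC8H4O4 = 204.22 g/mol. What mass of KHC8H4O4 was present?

Total n(KOH) added = 0.2683 x 0.03757 = 0.01008 mol.
n(HCl) used = 0.2468 x 0.009770 = 0.002411 mol, which equals the excess n(KOH).
So n(KOH) consumed by the sample = 0.01008 - 0.002411 = 0.007669 mol.
n(KHC8H4O4) = 0.007669 / 1 = 0.007669 mol.
mass = 0.007669 mol x 204.22 g/mol = 1.57 g.

1.57 g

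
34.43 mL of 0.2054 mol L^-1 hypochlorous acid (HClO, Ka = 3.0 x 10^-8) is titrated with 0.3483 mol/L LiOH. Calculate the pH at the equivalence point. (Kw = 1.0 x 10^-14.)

n(HClO) = 0.2054 x 0.03443 = 0.007072 mol; V(LiOH) at equivalence = 0.007072/0.3483 = 0.02030 L.
At equivalence all the acid is converted to ClO-; total volume = 0.03443 + 0.02030 = 0.05473 L, so [ClO-] = 0.007072/0.05473 = 0.1292 M.
Kb = Kw/Ka = 1.0e-14 / 3.0 x 10^-8 = 3.33e-7.
[OH^-] = sqrt(Kb x [ClO-]) = sqrt(3.33e-7 x 0.1292) = 0.000208 M.
pOH = 3.68, so pH = 14.00 - 3.68 = 10.32.

10.32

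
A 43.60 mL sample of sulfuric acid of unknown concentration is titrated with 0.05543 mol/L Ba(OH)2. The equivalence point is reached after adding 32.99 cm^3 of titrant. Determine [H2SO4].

0.0419 M

n(Ba(OH)2) delivered = 0.05543 x 0.03299 = 0.001829 mol.
For a 1:1 reaction, n(H2SO4) = 0.001829 mol.
[H2SO4] = 0.001829 mol / 0.04360 L = 0.0419 M.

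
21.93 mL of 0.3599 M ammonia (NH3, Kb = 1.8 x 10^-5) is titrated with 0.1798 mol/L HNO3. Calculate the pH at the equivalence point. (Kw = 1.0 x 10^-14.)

n(NH3) = 0.3599 x 0.02193 = 0.007893 mol; V(HNO3) at equivalence = 0.007893/0.1798 = 0.04390 L.
At equivalence the base is fully converted to NH4+; total volume = 0.06583 L, so [NH4+] = 0.007893/0.06583 = 0.1199 M.
Ka(NH4+) = Kw/Kb = 1.0e-14 / 1.8 x 10^-5 = 5.56e-10.
[H^+] = sqrt(Ka x [NH4+]) = sqrt(5.56e-10 x 0.1199) = 8.16e-6 M.
pH = -log(8.16e-6) = 5.09.

5.09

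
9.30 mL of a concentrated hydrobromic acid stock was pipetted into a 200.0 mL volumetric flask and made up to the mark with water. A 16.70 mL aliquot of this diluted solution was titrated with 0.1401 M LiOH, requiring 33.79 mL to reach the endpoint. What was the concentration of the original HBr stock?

6.10 M

n(LiOH) = 0.1401 x 0.03379 = 0.004734 mol.
n(HBr) in the aliquot = 0.004734 mol.
[diluted HBr] = 0.004734 / 0.01670 = 0.2835 M.
Dilution factor = 200.0/9.300 = 21.51, so [stock] = 0.2835 x 21.51 = 6.10 M.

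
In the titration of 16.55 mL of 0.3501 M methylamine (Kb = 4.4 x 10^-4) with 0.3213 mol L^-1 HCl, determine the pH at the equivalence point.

5.71

n(CH3NH2) = 0.3501 x 0.01655 = 0.005794 mol; V(HCl) at equivalence = 0.005794/0.3213 = 0.01803 L.
At equivalence the base is fully converted to CH3NH3+; total volume = 0.03458 L, so [CH3NH3+] = 0.005794/0.03458 = 0.1675 M.
Ka(CH3NH3+) = Kw/Kb = 1.0e-14 / 4.4 x 10^-4 = 2.27e-11.
[H^+] = sqrt(Ka x [CH3NH3+]) = sqrt(2.27e-11 x 0.1675) = 1.95e-6 M.
pH = -log(1.95e-6) = 5.71.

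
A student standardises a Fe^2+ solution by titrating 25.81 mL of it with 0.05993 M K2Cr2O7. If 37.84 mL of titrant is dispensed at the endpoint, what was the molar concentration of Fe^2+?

n(K2Cr2O7) = 0.05993 x 0.03784 = 0.002268 mol.
From the balanced equation, 1 mol K2Cr2O7 reacts with 6 mol Fe^2+, so n(Fe^2+) = 0.002268 x 6/1 = 0.01361 mol.
[Fe^2+] = 0.01361 / 0.02581 L = 0.527 M.

0.527 M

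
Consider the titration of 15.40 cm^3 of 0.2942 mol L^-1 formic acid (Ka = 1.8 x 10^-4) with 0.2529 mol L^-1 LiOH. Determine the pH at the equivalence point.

8.44

n(HCOOH) = 0.2942 x 0.01540 = 0.004531 mol; V(LiOH) at equivalence = 0.004531/0.2529 = 0.01791 L.
At equivalence all the acid is converted to HCOO-; total volume = 0.01540 + 0.01791 = 0.03331 L, so [HCOO-] = 0.004531/0.03331 = 0.1360 M.
Kb = Kw/Ka = 1.0e-14 / 1.8 x 10^-4 = 5.56e-11.
[OH^-] = sqrt(Kb x [HCOO-]) = sqrt(5.56e-11 x 0.1360) = 2.75e-6 M.
pOH = 5.56, so pH = 14.00 - 5.56 = 8.44.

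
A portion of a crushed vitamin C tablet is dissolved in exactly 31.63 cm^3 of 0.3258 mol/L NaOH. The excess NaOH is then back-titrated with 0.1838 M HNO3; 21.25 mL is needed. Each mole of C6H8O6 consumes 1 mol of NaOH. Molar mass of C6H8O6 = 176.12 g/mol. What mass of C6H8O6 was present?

Total n(NaOH) added = 0.3258 x 0.03163 = 0.01031 mol.
n(HNO3) used = 0.1838 x 0.02125 = 0.003906 mol, which equals the excess n(NaOH).
So n(NaOH) consumed by the sample = 0.01031 - 0.003906 = 0.006399 mol.
n(C6H8O6) = 0.006399 / 1 = 0.006399 mol.
mass = 0.006399 mol x 176.12 g/mol = 1.13 g.

1.13 g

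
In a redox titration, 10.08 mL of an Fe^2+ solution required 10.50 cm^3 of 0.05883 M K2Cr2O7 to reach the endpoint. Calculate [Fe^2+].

n(K2Cr2O7) = 0.05883 x 0.01050 = 0.0006177 mol.
From the balanced equation, 1 mol K2Cr2O7 reacts with 6 mol Fe^2+, so n(Fe^2+) = 0.0006177 x 6/1 = 0.003706 mol.
[Fe^2+] = 0.003706 / 0.01008 L = 0.368 M.

0.368 M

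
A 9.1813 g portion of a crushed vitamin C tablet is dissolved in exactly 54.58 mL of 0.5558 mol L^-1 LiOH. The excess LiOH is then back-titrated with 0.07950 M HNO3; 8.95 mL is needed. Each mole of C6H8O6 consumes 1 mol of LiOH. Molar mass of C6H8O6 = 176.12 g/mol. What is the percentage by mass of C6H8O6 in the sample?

Total n(LiOH) added = 0.5558 x 0.05458 = 0.03034 mol.
n(HNO3) used = 0.07950 x 0.008950 = 0.0007115 mol, which equals the excess n(LiOH).
So n(LiOH) consumed by the sample = 0.03034 - 0.0007115 = 0.02962 mol.
n(C6H8O6) = 0.02962 / 1 = 0.02962 mol.
mass C6H8O6 = 0.02962 x 176.12 = 5.217 g, so %C6H8O6 = 5.217/9.1813 x 100 = 56.8%.

56.8%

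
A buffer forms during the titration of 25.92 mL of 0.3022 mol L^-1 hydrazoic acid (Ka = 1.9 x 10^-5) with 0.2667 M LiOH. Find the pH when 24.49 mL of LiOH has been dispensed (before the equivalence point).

5.42

Initial n(HN3) = 0.3022 x 0.02592 = 0.007833 mol.
n(LiOH) added = 0.2667 x 0.02449 = 0.006531 mol, converting that many moles of HN3 to N3-.
Remaining n(HN3) = 0.001302 mol; n(N3-) = 0.006531 mol.
By Henderson-Hasselbalch, pH = pKa + log([A^-]/[HA]) = 4.72 + log(0.006531/0.001302) = 4.72 + (+0.70) = 5.42.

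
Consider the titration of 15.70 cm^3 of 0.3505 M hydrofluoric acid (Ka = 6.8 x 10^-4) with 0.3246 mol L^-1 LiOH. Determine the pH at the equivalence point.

8.20

n(HF) = 0.3505 x 0.01570 = 0.005503 mol; V(LiOH) at equivalence = 0.005503/0.3246 = 0.01695 L.
At equivalence all the acid is converted to F-; total volume = 0.01570 + 0.01695 = 0.03265 L, so [F-] = 0.005503/0.03265 = 0.1685 M.
Kb = Kw/Ka = 1.0e-14 / 6.8 x 10^-4 = 1.47e-11.
[OH^-] = sqrt(Kb x [F-]) = sqrt(1.47e-11 x 0.1685) = 1.57e-6 M.
pOH = 5.80, so pH = 14.00 - 5.80 = 8.20.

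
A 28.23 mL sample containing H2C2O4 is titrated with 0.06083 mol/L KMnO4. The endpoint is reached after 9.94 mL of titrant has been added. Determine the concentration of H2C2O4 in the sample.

n(KMnO4) = 0.06083 x 0.009940 = 0.0006047 mol.
From the balanced equation, 2 mol KMnO4 reacts with 5 mol H2C2O4, so n(H2C2O4) = 0.0006047 x 5/2 = 0.001512 mol.
[H2C2O4] = 0.001512 / 0.02823 L = 0.0535 M.

0.0535 M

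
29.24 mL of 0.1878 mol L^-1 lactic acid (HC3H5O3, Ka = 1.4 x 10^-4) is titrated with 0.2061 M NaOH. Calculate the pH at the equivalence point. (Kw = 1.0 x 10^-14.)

8.42

n(HC3H5O3) = 0.1878 x 0.02924 = 0.005491 mol; V(NaOH) at equivalence = 0.005491/0.2061 = 0.02664 L.
At equivalence all the acid is converted to C3H5O3-; total volume = 0.02924 + 0.02664 = 0.05588 L, so [C3H5O3-] = 0.005491/0.05588 = 0.09826 M.
Kb = Kw/Ka = 1.0e-14 / 1.4 x 10^-4 = 7.14e-11.
[OH^-] = sqrt(Kb x [C3H5O3-]) = sqrt(7.14e-11 x 0.09826) = 2.65e-6 M.
pOH = 5.58, so pH = 14.00 - 5.58 = 8.42.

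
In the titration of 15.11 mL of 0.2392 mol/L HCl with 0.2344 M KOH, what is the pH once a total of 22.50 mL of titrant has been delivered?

12.64

n(acid) = 0.2392 x 0.01511 = 0.003614 mol; n(KOH) added = 0.2344 x 0.02250 = 0.005274 mol.
Base is in excess by 0.005274 - 0.003614 = 0.001660 mol in a total volume of 0.03761 L.
[OH^-] = 0.001660/0.03761 = 0.04413 M, so pOH = 1.36 and pH = 14.00 - 1.36 = 12.64.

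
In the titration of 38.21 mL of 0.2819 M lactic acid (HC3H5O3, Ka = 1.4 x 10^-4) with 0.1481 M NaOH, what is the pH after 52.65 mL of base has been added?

4.27

Initial n(HC3H5O3) = 0.2819 x 0.03821 = 0.01077 mol.
n(NaOH) added = 0.1481 x 0.05265 = 0.007797 mol, converting that many moles of HC3H5O3 to C3H5O3-.
Remaining n(HC3H5O3) = 0.002974 mol; n(C3H5O3-) = 0.007797 mol.
By Henderson-Hasselbalch, pH = pKa + log([A^-]/[HA]) = 3.85 + log(0.007797/0.002974) = 3.85 + (+0.42) = 4.27.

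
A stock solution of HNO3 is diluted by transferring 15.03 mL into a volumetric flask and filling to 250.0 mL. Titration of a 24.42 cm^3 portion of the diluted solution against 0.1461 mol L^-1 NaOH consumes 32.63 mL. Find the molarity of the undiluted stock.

n(NaOH) = 0.1461 x 0.03263 = 0.004767 mol.
n(HNO3) in the aliquot = 0.004767 mol.
[diluted HNO3] = 0.004767 / 0.02442 = 0.1952 M.
Dilution factor = 250.0/15.03 = 16.63, so [stock] = 0.1952 x 16.63 = 3.25 M.

3.25 M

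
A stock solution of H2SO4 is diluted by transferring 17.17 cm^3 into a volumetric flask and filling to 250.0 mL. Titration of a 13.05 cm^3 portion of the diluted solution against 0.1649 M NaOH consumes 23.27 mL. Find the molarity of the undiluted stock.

2.14 M

n(NaOH) = 0.1649 x 0.02327 = 0.003837 mol.
n(H2SO4) in the aliquot = 0.003837 x 1/2 = 0.001919 mol.
[diluted H2SO4] = 0.001919 / 0.01305 = 0.1470 M.
Dilution factor = 250.0/17.17 = 14.56, so [stock] = 0.1470 x 14.56 = 2.14 M.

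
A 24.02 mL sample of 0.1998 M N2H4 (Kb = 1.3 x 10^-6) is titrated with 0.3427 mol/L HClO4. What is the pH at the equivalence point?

4.51

n(N2H4) = 0.1998 x 0.02402 = 0.004799 mol; V(HClO4) at equivalence = 0.004799/0.3427 = 0.01400 L.
At equivalence the base is fully converted to N2H5+; total volume = 0.03802 L, so [N2H5+] = 0.004799/0.03802 = 0.1262 M.
Ka(N2H5+) = Kw/Kb = 1.0e-14 / 1.3 x 10^-6 = 7.69e-9.
[H^+] = sqrt(Ka x [N2H5+]) = sqrt(7.69e-9 x 0.1262) = 3.12e-5 M.
pH = -log(3.12e-5) = 4.51.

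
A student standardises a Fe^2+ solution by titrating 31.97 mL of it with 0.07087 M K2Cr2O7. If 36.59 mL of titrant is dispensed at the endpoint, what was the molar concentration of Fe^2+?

0.487 M

n(K2Cr2O7) = 0.07087 x 0.03659 = 0.002593 mol.
From the balanced equation, 1 mol K2Cr2O7 reacts with 6 mol Fe^2+, so n(Fe^2+) = 0.002593 x 6/1 = 0.01556 mol.
[Fe^2+] = 0.01556 / 0.03197 L = 0.487 M.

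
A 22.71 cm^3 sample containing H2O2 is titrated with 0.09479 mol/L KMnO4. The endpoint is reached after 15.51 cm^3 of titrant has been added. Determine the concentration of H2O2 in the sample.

n(KMnO4) = 0.09479 x 0.01551 = 0.001470 mol.
From the balanced equation, 2 mol KMnO4 reacts with 5 mol H2O2, so n(H2O2) = 0.001470 x 5/2 = 0.003675 mol.
[H2O2] = 0.003675 / 0.02271 L = 0.162 M.

0.162 M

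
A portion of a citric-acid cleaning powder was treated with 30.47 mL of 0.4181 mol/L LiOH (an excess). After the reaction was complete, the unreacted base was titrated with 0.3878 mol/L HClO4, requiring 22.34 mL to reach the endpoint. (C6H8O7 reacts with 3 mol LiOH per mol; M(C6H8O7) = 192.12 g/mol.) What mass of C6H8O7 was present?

Total n(LiOH) added = 0.4181 x 0.03047 = 0.01274 mol.
n(HClO4) used = 0.3878 x 0.02234 = 0.008663 mol, which equals the excess n(LiOH).
So n(LiOH) consumed by the sample = 0.01274 - 0.008663 = 0.004076 mol.
n(C6H8O7) = 0.004076 / 3 = 0.001359 mol.
mass = 0.001359 mol x 192.12 g/mol = 0.261 g.

0.261 g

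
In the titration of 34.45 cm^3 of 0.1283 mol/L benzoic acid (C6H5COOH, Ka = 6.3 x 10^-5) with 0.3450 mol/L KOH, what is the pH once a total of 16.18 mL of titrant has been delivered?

n(acid) = 0.1283 x 0.03445 = 0.004420 mol; n(KOH) added = 0.3450 x 0.01618 = 0.005582 mol.
Base is in excess by 0.005582 - 0.004420 = 0.001162 mol in a total volume of 0.05063 L.
[OH^-] = 0.001162/0.05063 = 0.02295 M, so pOH = 1.64 and pH = 14.00 - 1.64 = 12.36.

12.36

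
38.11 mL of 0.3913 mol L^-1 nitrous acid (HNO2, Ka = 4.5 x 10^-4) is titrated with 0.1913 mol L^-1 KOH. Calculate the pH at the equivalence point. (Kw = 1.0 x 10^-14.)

n(HNO2) = 0.3913 x 0.03811 = 0.01491 mol; V(KOH) at equivalence = 0.01491/0.1913 = 0.07795 L.
At equivalence all the acid is converted to NO2-; total volume = 0.03811 + 0.07795 = 0.1161 L, so [NO2-] = 0.01491/0.1161 = 0.1285 M.
Kb = Kw/Ka = 1.0e-14 / 4.5 x 10^-4 = 2.22e-11.
[OH^-] = sqrt(Kb x [NO2-]) = sqrt(2.22e-11 x 0.1285) = 1.69e-6 M.
pOH = 5.77, so pH = 14.00 - 5.77 = 8.23.

8.23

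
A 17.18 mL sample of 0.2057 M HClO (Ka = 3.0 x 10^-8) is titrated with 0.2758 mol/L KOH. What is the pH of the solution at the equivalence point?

n(HClO) = 0.2057 x 0.01718 = 0.003534 mol; V(KOH) at equivalence = 0.003534/0.2758 = 0.01281 L.
At equivalence all the acid is converted to ClO-; total volume = 0.01718 + 0.01281 = 0.02999 L, so [ClO-] = 0.003534/0.02999 = 0.1178 M.
Kb = Kw/Ka = 1.0e-14 / 3.0 x 10^-8 = 3.33e-7.
[OH^-] = sqrt(Kb x [ClO-]) = sqrt(3.33e-7 x 0.1178) = 0.000198 M.
pOH = 3.70, so pH = 14.00 - 3.70 = 10.30.

10.30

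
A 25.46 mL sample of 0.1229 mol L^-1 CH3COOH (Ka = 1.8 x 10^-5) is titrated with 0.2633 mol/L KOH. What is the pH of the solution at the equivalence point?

n(CH3COOH) = 0.1229 x 0.02546 = 0.003129 mol; V(KOH) at equivalence = 0.003129/0.2633 = 0.01188 L.
At equivalence all the acid is converted to CH3COO-; total volume = 0.02546 + 0.01188 = 0.03734 L, so [CH3COO-] = 0.003129/0.03734 = 0.08379 M.
Kb = Kw/Ka = 1.0e-14 / 1.8 x 10^-5 = 5.56e-10.
[OH^-] = sqrt(Kb x [CH3COO-]) = sqrt(5.56e-10 x 0.08379) = 6.82e-6 M.
pOH = 5.17, so pH = 14.00 - 5.17 = 8.83.

8.83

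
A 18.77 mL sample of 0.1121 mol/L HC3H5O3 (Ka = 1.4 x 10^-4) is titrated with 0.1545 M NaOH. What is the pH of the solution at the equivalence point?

8.33

n(HC3H5O3) = 0.1121 x 0.01877 = 0.002104 mol; V(NaOH) at equivalence = 0.002104/0.1545 = 0.01362 L.
At equivalence all the acid is converted to C3H5O3-; total volume = 0.01877 + 0.01362 = 0.03239 L, so [C3H5O3-] = 0.002104/0.03239 = 0.06496 M.
Kb = Kw/Ka = 1.0e-14 / 1.4 x 10^-4 = 7.14e-11.
[OH^-] = sqrt(Kb x [C3H5O3-]) = sqrt(7.14e-11 x 0.06496) = 2.15e-6 M.
pOH = 5.67, so pH = 14.00 - 5.67 = 8.33.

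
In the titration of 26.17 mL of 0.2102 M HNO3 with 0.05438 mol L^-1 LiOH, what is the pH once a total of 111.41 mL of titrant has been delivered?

11.61

n(acid) = 0.2102 x 0.02617 = 0.005501 mol; n(LiOH) added = 0.05438 x 0.1114 = 0.006058 mol.
Base is in excess by 0.006058 - 0.005501 = 0.0005575 mol in a total volume of 0.1376 L.
[OH^-] = 0.0005575/0.1376 = 0.004052 M, so pOH = 2.39 and pH = 14.00 - 2.39 = 11.61.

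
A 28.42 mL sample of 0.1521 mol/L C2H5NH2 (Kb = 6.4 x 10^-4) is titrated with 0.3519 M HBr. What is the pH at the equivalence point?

5.89

n(C2H5NH2) = 0.1521 x 0.02842 = 0.004323 mol; V(HBr) at equivalence = 0.004323/0.3519 = 0.01228 L.
At equivalence the base is fully converted to C2H5NH3+; total volume = 0.04070 L, so [C2H5NH3+] = 0.004323/0.04070 = 0.1062 M.
Ka(C2H5NH3+) = Kw/Kb = 1.0e-14 / 6.4 x 10^-4 = 1.56e-11.
[H^+] = sqrt(Ka x [C2H5NH3+]) = sqrt(1.56e-11 x 0.1062) = 1.29e-6 M.
pH = -log(1.29e-6) = 5.89.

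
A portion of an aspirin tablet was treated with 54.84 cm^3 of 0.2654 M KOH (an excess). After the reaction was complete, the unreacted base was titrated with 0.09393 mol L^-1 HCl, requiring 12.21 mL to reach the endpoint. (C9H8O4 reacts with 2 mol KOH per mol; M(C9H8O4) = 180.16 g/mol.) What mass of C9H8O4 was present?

1.21 g

Total n(KOH) added = 0.2654 x 0.05484 = 0.01455 mol.
n(HCl) used = 0.09393 x 0.01221 = 0.001147 mol, which equals the excess n(KOH).
So n(KOH) consumed by the sample = 0.01455 - 0.001147 = 0.01341 mol.
n(C9H8O4) = 0.01341 / 2 = 0.006704 mol.
mass = 0.006704 mol x 180.16 g/mol = 1.21 g.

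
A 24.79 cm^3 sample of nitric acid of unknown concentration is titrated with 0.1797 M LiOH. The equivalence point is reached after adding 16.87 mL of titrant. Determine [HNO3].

n(LiOH) delivered = 0.1797 x 0.01687 = 0.003032 mol.
For a 1:1 reaction, n(HNO3) = 0.003032 mol.
[HNO3] = 0.003032 mol / 0.02479 L = 0.122 M.

0.122 M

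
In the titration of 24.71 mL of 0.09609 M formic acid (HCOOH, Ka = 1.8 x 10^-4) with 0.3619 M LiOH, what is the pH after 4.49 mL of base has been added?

4.08

Initial n(HCOOH) = 0.09609 x 0.02471 = 0.002374 mol.
n(LiOH) added = 0.3619 x 0.004490 = 0.001625 mol, converting that many moles of HCOOH to HCOO-.
Remaining n(HCOOH) = 0.0007495 mol; n(HCOO-) = 0.001625 mol.
By Henderson-Hasselbalch, pH = pKa + log([A^-]/[HA]) = 3.74 + log(0.001625/0.0007495) = 3.74 + (+0.34) = 4.08.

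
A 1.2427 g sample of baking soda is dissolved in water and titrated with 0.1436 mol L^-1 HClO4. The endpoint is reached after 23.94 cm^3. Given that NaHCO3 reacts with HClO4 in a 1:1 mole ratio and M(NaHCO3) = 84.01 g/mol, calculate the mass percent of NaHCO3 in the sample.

23.2%

n(HClO4) = 0.1436 x 0.02394 = 0.003438 mol.
n(NaHCO3) = 0.003438 / 1 = 0.003438 mol.
mass of NaHCO3 = 0.003438 x 84.01 = 0.2888 g.
% purity = 0.2888 / 1.2427 x 100 = 23.2%.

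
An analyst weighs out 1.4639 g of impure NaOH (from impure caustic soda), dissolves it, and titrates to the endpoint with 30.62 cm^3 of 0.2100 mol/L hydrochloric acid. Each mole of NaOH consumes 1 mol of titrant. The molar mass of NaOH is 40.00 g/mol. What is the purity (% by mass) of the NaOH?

n(HCl) = 0.2100 x 0.03062 = 0.006430 mol.
n(NaOH) = 0.006430 / 1 = 0.006430 mol.
mass of NaOH = 0.006430 x 40.00 = 0.2572 g.
% purity = 0.2572 / 1.4639 x 100 = 17.6%.

17.6%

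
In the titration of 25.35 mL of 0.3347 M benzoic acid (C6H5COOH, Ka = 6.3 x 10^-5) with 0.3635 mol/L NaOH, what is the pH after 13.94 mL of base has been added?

Initial n(C6H5COOH) = 0.3347 x 0.02535 = 0.008485 mol.
n(NaOH) added = 0.3635 x 0.01394 = 0.005067 mol, converting that many moles of C6H5COOH to C6H5COO-.
Remaining n(C6H5COOH) = 0.003417 mol; n(C6H5COO-) = 0.005067 mol.
By Henderson-Hasselbalch, pH = pKa + log([A^-]/[HA]) = 4.20 + log(0.005067/0.003417) = 4.20 + (+0.17) = 4.37.

4.37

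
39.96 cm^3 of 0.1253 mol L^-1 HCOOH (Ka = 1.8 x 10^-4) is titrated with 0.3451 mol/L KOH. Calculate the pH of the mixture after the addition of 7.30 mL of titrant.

Initial n(HCOOH) = 0.1253 x 0.03996 = 0.005007 mol.
n(KOH) added = 0.3451 x 0.007300 = 0.002519 mol, converting that many moles of HCOOH to HCOO-.
Remaining n(HCOOH) = 0.002488 mol; n(HCOO-) = 0.002519 mol.
By Henderson-Hasselbalch, pH = pKa + log([A^-]/[HA]) = 3.74 + log(0.002519/0.002488) = 3.74 + (+0.01) = 3.75.

3.75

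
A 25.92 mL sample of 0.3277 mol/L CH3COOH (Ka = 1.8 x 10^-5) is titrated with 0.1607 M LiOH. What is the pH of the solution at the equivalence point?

8.89

n(CH3COOH) = 0.3277 x 0.02592 = 0.008494 mol; V(LiOH) at equivalence = 0.008494/0.1607 = 0.05286 L.
At equivalence all the acid is converted to CH3COO-; total volume = 0.02592 + 0.05286 = 0.07878 L, so [CH3COO-] = 0.008494/0.07878 = 0.1078 M.
Kb = Kw/Ka = 1.0e-14 / 1.8 x 10^-5 = 5.56e-10.
[OH^-] = sqrt(Kb x [CH3COO-]) = sqrt(5.56e-10 x 0.1078) = 7.74e-6 M.
pOH = 5.11, so pH = 14.00 - 5.11 = 8.89.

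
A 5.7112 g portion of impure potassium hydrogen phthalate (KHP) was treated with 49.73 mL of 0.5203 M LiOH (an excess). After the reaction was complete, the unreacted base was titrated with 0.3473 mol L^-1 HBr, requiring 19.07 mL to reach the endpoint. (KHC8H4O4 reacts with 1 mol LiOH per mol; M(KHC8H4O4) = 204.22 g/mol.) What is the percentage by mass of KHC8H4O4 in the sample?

68.8%

Total n(LiOH) added = 0.5203 x 0.04973 = 0.02587 mol.
n(HBr) used = 0.3473 x 0.01907 = 0.006623 mol, which equals the excess n(LiOH).
So n(LiOH) consumed by the sample = 0.02587 - 0.006623 = 0.01925 mol.
n(KHC8H4O4) = 0.01925 / 1 = 0.01925 mol.
mass KHC8H4O4 = 0.01925 x 204.22 = 3.932 g, so %KHC8H4O4 = 3.932/5.7112 x 100 = 68.8%.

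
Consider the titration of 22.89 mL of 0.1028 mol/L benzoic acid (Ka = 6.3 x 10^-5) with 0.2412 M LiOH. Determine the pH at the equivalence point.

8.53

n(C6H5COOH) = 0.1028 x 0.02289 = 0.002353 mol; V(LiOH) at equivalence = 0.002353/0.2412 = 0.009756 L.
At equivalence all the acid is converted to C6H5COO-; total volume = 0.02289 + 0.009756 = 0.03265 L, so [C6H5COO-] = 0.002353/0.03265 = 0.07208 M.
Kb = Kw/Ka = 1.0e-14 / 6.3 x 10^-5 = 1.59e-10.
[OH^-] = sqrt(Kb x [C6H5COO-]) = sqrt(1.59e-10 x 0.07208) = 3.38e-6 M.
pOH = 5.47, so pH = 14.00 - 5.47 = 8.53.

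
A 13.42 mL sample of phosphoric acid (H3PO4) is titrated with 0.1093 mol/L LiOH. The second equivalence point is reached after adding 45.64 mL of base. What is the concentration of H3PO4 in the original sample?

n(LiOH) = 0.1093 x 0.04564 = 0.004988 mol.
At the second equivalence point, 2 mol OH^- react per mol H3PO4, so n(H3PO4) = 0.004988 / 2 = 0.002494 mol.
[H3PO4] = 0.002494 / 0.01342 L = 0.186 M.

0.186 M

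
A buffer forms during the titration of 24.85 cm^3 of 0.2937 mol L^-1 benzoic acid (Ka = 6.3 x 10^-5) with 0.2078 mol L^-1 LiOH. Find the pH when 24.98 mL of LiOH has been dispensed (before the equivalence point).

4.59

Initial n(C6H5COOH) = 0.2937 x 0.02485 = 0.007298 mol.
n(LiOH) added = 0.2078 x 0.02498 = 0.005191 mol, converting that many moles of C6H5COOH to C6H5COO-.
Remaining n(C6H5COOH) = 0.002108 mol; n(C6H5COO-) = 0.005191 mol.
By Henderson-Hasselbalch, pH = pKa + log([A^-]/[HA]) = 4.20 + log(0.005191/0.002108) = 4.20 + (+0.39) = 4.59.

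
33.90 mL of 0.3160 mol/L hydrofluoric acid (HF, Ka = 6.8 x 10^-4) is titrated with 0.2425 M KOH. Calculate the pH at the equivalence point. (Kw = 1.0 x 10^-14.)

n(HF) = 0.3160 x 0.03390 = 0.01071 mol; V(KOH) at equivalence = 0.01071/0.2425 = 0.04417 L.
At equivalence all the acid is converted to F-; total volume = 0.03390 + 0.04417 = 0.07807 L, so [F-] = 0.01071/0.07807 = 0.1372 M.
Kb = Kw/Ka = 1.0e-14 / 6.8 x 10^-4 = 1.47e-11.
[OH^-] = sqrt(Kb x [F-]) = sqrt(1.47e-11 x 0.1372) = 1.42e-6 M.
pOH = 5.85, so pH = 14.00 - 5.85 = 8.15.

8.15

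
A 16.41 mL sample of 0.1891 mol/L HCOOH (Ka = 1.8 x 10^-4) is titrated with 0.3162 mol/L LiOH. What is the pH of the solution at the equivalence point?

8.41

n(HCOOH) = 0.1891 x 0.01641 = 0.003103 mol; V(LiOH) at equivalence = 0.003103/0.3162 = 0.009814 L.
At equivalence all the acid is converted to HCOO-; total volume = 0.01641 + 0.009814 = 0.02622 L, so [HCOO-] = 0.003103/0.02622 = 0.1183 M.
Kb = Kw/Ka = 1.0e-14 / 1.8 x 10^-4 = 5.56e-11.
[OH^-] = sqrt(Kb x [HCOO-]) = sqrt(5.56e-11 x 0.1183) = 2.56e-6 M.
pOH = 5.59, so pH = 14.00 - 5.59 = 8.41.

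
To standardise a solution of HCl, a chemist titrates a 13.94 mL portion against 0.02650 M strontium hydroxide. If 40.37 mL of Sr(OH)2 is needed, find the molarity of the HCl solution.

0.153 M

n(Sr(OH)2) delivered = 0.02650 x 0.04037 = 0.001070 mol.
The reaction is 2 HCl + 1 Sr(OH)2, so n(HCl) = 0.001070 x 2/1 = 0.002140 mol.
[HCl] = 0.002140 mol / 0.01394 L = 0.153 M.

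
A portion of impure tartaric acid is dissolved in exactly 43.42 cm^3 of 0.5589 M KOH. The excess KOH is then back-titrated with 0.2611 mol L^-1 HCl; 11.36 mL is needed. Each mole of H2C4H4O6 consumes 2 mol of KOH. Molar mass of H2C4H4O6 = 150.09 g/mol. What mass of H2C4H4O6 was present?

1.60 g

Total n(KOH) added = 0.5589 x 0.04342 = 0.02427 mol.
n(HCl) used = 0.2611 x 0.01136 = 0.002966 mol, which equals the excess n(KOH).
So n(KOH) consumed by the sample = 0.02427 - 0.002966 = 0.02130 mol.
n(H2C4H4O6) = 0.02130 / 2 = 0.01065 mol.
mass = 0.01065 mol x 150.09 g/mol = 1.60 g.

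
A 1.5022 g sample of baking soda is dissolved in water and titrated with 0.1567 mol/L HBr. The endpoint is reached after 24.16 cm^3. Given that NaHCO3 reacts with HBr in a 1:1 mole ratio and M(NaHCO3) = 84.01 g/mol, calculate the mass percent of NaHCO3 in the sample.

21.2%

n(HBr) = 0.1567 x 0.02416 = 0.003786 mol.
n(NaHCO3) = 0.003786 / 1 = 0.003786 mol.
mass of NaHCO3 = 0.003786 x 84.01 = 0.3181 g.
% purity = 0.3181 / 1.5022 x 100 = 21.2%.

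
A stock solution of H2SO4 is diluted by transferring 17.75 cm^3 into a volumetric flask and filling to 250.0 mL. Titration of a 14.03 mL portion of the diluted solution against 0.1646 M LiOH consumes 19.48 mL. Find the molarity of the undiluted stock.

n(LiOH) = 0.1646 x 0.01948 = 0.003206 mol.
n(H2SO4) in the aliquot = 0.003206 x 1/2 = 0.001603 mol.
[diluted H2SO4] = 0.001603 / 0.01403 = 0.1143 M.
Dilution factor = 250.0/17.75 = 14.08, so [stock] = 0.1143 x 14.08 = 1.61 M.

1.61 M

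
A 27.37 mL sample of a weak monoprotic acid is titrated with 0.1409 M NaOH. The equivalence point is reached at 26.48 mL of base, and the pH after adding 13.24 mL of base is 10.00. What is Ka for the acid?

1.0 x 10^-10

13.24 mL is half of the equivalence volume, so this is the half-equivalence point where [HA] = [A^-].
At half-equivalence pH = pKa, so pKa = 10.00.
Ka = 10^(-10.00) = 1.0 x 10^-10.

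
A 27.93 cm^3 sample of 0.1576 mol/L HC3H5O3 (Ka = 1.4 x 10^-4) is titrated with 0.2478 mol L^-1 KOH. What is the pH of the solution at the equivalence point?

8.42

n(HC3H5O3) = 0.1576 x 0.02793 = 0.004402 mol; V(KOH) at equivalence = 0.004402/0.2478 = 0.01776 L.
At equivalence all the acid is converted to C3H5O3-; total volume = 0.02793 + 0.01776 = 0.04569 L, so [C3H5O3-] = 0.004402/0.04569 = 0.09633 M.
Kb = Kw/Ka = 1.0e-14 / 1.4 x 10^-4 = 7.14e-11.
[OH^-] = sqrt(Kb x [C3H5O3-]) = sqrt(7.14e-11 x 0.09633) = 2.62e-6 M.
pOH = 5.58, so pH = 14.00 - 5.58 = 8.42.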